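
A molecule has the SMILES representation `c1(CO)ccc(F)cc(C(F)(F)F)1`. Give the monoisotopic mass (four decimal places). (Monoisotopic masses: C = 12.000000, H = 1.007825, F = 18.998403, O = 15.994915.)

194.0355

Atom tally by fragment:
  benzene ring core → C:6 H:6
  (− 3 ring H displaced by substituents)
  + CH2OH → C:1 H:3 O:1
  + F → F:1
  + CF3 → C:1 F:3
Element totals:
  C: 8
  H: 6
  F: 4
  O: 1
Molecular formula: C8H6F4O.
  M = 8(12.0) + 6(1.007825) + 4(18.998403) + 15.994915
    = 96.000000 + 6.046950 + 75.993612 + 15.994915 = 194.035477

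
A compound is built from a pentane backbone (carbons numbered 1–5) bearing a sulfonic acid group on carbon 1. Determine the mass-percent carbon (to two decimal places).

39.46%

Atom tally by fragment:
  HO3SCH2 → C:1 H:3 S:1 O:3
  CH2 → C:1 H:2
  CH2 → C:1 H:2
  CH2 → C:1 H:2
  CH3 → C:1 H:3
Element totals:
  C: 5
  H: 12
  O: 3
  S: 1
Molecular formula: C5H12O3S.
Molar mass = 152.208 g/mol.
Mass from C: 5 × 12.011 = 60.055 g/mol.
%C = 60.055 / 152.208 × 100 = 39.46%.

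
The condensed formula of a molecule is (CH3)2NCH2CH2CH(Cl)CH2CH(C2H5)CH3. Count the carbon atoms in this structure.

10

Element totals:
  C: 10
  H: 22
  Cl: 1
  N: 1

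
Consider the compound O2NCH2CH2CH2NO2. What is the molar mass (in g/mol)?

134.09 g/mol

Atom tally by fragment:
  O2NCH2 → C:1 H:2 N:1 O:2
  CH2 → C:1 H:2
  CH2NO2 → C:1 H:2 N:1 O:2
Element totals:
  C: 3
  H: 6
  N: 2
  O: 4
Molecular formula: C3H6N2O4.
  M = 3(12.011) + 6(1.008) + 2(14.007) + 4(15.999)
    = 36.033 + 6.048 + 28.014 + 63.996 = 134.091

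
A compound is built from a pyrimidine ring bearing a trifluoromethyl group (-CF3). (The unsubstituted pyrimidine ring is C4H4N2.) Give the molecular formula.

C5H3F3N2

Atom tally by fragment:
  pyrimidine ring core → C:4 H:4 N:2
  (− 1 ring H displaced by substituents)
  + CF3 → C:1 F:3
Element totals:
  C: 5
  H: 3
  F: 3
  N: 2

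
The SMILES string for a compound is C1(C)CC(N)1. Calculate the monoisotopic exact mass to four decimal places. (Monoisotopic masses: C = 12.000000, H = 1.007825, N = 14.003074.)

71.0735

Atom tally by fragment:
  cyclopropane ring core → C:3 H:6
  (− 2 ring H displaced by substituents)
  + CH3 → C:1 H:3
  + NH2 → N:1 H:2
Element totals:
  C: 4
  H: 9
  N: 1
Molecular formula: C4H9N.
  M = 4(12.0) + 9(1.007825) + 14.003074
    = 48.000000 + 9.070425 + 14.003074 = 71.073499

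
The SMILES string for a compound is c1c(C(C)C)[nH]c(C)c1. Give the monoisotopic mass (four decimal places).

123.1048

Atom tally by fragment:
  pyrrole ring core → C:4 H:5 N:1
  (− 2 ring H displaced by substituents)
  + CH(CH3)2 → C:3 H:7
  + CH3 → C:1 H:3
Element totals:
  C: 8
  H: 13
  N: 1
Molecular formula: C8H13N.
  M = 8(12.0) + 13(1.007825) + 14.003074
    = 96.000000 + 13.101725 + 14.003074 = 123.104799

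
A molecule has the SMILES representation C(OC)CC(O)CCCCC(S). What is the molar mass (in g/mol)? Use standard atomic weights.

Atom tally by fragment:
  CH3OCH2 → C:2 H:5 O:1
  CH2 → C:1 H:2
  CH(OH) → C:1 H:2 O:1
  CH2 → C:1 H:2
  CH2 → C:1 H:2
  CH2 → C:1 H:2
  CH2 → C:1 H:2
  CH2SH → C:1 H:3 S:1
Element totals:
  C: 9
  H: 20
  O: 2
  S: 1
Molecular formula: C9H20O2S.
  M = 9(12.011) + 20(1.008) + 2(15.999) + 32.06
    = 108.099 + 20.160 + 31.998 + 32.060 = 192.317

192.32 g/mol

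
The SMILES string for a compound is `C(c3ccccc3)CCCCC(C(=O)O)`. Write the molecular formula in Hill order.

Atom tally by fragment:
  C6H5CH2 → C:7 H:7
  CH2 → C:1 H:2
  CH2 → C:1 H:2
  CH2 → C:1 H:2
  CH2 → C:1 H:2
  CH2COOH → C:2 H:3 O:2
Element totals:
  C: 13
  H: 18
  O: 2

C13H18O2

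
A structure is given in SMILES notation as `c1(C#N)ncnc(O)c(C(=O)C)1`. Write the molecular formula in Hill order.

C7H5N3O2

Atom tally by fragment:
  pyrimidine ring core → C:4 H:4 N:2
  (− 3 ring H displaced by substituents)
  + CN → C:1 N:1
  + OH → O:1 H:1
  + COCH3 → C:2 H:3 O:1
Element totals:
  C: 7
  H: 5
  N: 3
  O: 2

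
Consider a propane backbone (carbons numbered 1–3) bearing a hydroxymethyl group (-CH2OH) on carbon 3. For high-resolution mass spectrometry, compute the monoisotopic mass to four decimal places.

Atom tally by fragment:
  CH3 → C:1 H:3
  CH2 → C:1 H:2
  CH2CH2OH → C:2 H:5 O:1
Element totals:
  C: 4
  H: 10
  O: 1
Molecular formula: C4H10O.
  M = 4(12.0) + 10(1.007825) + 15.994915
    = 48.000000 + 10.078250 + 15.994915 = 74.073165

74.0732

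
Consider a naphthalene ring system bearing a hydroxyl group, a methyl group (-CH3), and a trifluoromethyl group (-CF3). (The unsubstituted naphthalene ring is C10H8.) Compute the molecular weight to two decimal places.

226.20 g/mol

Atom tally by fragment:
  naphthalene ring system core → C:10 H:8
  (− 3 ring H displaced by substituents)
  + OH → O:1 H:1
  + CH3 → C:1 H:3
  + CF3 → C:1 F:3
Element totals:
  C: 12
  H: 9
  F: 3
  O: 1
Molecular formula: C12H9F3O.
  M = 12(12.011) + 9(1.008) + 3(18.998) + 15.999
    = 144.132 + 9.072 + 56.994 + 15.999 = 226.197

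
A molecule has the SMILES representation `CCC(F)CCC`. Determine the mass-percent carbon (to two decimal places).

Atom tally by fragment:
  CH3 → C:1 H:3
  CH2 → C:1 H:2
  CH(F) → C:1 H:1 F:1
  CH2 → C:1 H:2
  CH2 → C:1 H:2
  CH3 → C:1 H:3
Element totals:
  C: 6
  H: 13
  F: 1
Molecular formula: C6H13F.
Molar mass = 104.168 g/mol.
Mass from C: 6 × 12.011 = 72.066 g/mol.
%C = 72.066 / 104.168 × 100 = 69.18%.

69.18%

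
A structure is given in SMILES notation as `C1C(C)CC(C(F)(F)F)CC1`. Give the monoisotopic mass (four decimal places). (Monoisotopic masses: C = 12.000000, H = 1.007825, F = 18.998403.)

Atom tally by fragment:
  cyclohexane ring core → C:6 H:12
  (− 2 ring H displaced by substituents)
  + CH3 → C:1 H:3
  + CF3 → C:1 F:3
Element totals:
  C: 8
  H: 13
  F: 3
Molecular formula: C8H13F3.
  M = 8(12.0) + 13(1.007825) + 3(18.998403)
    = 96.000000 + 13.101725 + 56.995209 = 166.096934

166.0969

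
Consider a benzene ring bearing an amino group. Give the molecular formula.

C6H7N

Atom tally by fragment:
  benzene ring core → C:6 H:6
  (− 1 ring H displaced by substituents)
  + NH2 → N:1 H:2
Element totals:
  C: 6
  H: 7
  N: 1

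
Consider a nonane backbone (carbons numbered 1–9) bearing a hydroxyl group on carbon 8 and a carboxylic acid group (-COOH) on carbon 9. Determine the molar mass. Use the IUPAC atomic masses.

188.27 g/mol

Atom tally by fragment:
  CH3 → C:1 H:3
  CH2 → C:1 H:2
  CH2 → C:1 H:2
  CH2 → C:1 H:2
  CH2 → C:1 H:2
  CH2 → C:1 H:2
  CH2 → C:1 H:2
  CH(OH) → C:1 H:2 O:1
  CH2COOH → C:2 H:3 O:2
Element totals:
  C: 10
  H: 20
  O: 3
Molecular formula: C10H20O3.
  M = 10(12.011) + 20(1.008) + 3(15.999)
    = 120.110 + 20.160 + 47.997 = 188.267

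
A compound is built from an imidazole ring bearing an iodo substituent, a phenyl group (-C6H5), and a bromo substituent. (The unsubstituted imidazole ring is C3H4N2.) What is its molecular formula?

Atom tally by fragment:
  imidazole ring core → C:3 H:4 N:2
  (− 3 ring H displaced by substituents)
  + I → I:1
  + C6H5 → C:6 H:5
  + Br → Br:1
Element totals:
  C: 9
  H: 6
  Br: 1
  I: 1
  N: 2

C9H6BrIN2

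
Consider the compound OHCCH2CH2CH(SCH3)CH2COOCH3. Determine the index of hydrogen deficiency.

Element totals:
  C: 8
  H: 14
  O: 3
  S: 1
Molecular formula: C8H14O3S.
DoU = (2C + 2 + N − H − X) / 2 = (2·8 + 2 + 0 − 14 − 0) / 2 = 2.

2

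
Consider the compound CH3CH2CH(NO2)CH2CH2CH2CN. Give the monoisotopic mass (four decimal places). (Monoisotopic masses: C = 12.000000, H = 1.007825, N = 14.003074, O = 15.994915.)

156.0899

Atom tally by fragment:
  CH3 → C:1 H:3
  CH2 → C:1 H:2
  CH(NO2) → C:1 H:1 N:1 O:2
  CH2 → C:1 H:2
  CH2 → C:1 H:2
  CH2CN → C:2 H:2 N:1
Element totals:
  C: 7
  H: 12
  N: 2
  O: 2
Molecular formula: C7H12N2O2.
  M = 7(12.0) + 12(1.007825) + 2(14.003074) + 2(15.994915)
    = 84.000000 + 12.093900 + 28.006148 + 31.989830 = 156.089878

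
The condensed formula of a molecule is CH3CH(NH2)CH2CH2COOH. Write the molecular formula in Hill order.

Element totals:
  C: 5
  H: 11
  N: 1
  O: 2

C5H11NO2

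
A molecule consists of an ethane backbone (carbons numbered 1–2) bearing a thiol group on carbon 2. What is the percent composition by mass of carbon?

Atom tally by fragment:
  CH3 → C:1 H:3
  CH2SH → C:1 H:3 S:1
Element totals:
  C: 2
  H: 6
  S: 1
Molecular formula: C2H6S.
Molar mass = 62.130 g/mol.
Mass from C: 2 × 12.011 = 24.022 g/mol.
%C = 24.022 / 62.130 × 100 = 38.66%.

38.66%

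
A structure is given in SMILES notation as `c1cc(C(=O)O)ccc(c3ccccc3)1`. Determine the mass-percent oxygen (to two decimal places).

Atom tally by fragment:
  benzene ring core → C:6 H:6
  (− 2 ring H displaced by substituents)
  + COOH → C:1 H:1 O:2
  + C6H5 → C:6 H:5
Element totals:
  C: 13
  H: 10
  O: 2
Molecular formula: C13H10O2.
Molar mass = 198.221 g/mol.
Mass from O: 2 × 15.999 = 31.998 g/mol.
%O = 31.998 / 198.221 × 100 = 16.14%.

16.14%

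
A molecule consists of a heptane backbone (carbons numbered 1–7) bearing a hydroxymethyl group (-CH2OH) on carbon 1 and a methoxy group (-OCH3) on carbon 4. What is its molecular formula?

Atom tally by fragment:
  HOCH2CH2 → C:2 H:5 O:1
  CH2 → C:1 H:2
  CH2 → C:1 H:2
  CH(OCH3) → C:2 H:4 O:1
  CH2 → C:1 H:2
  CH2 → C:1 H:2
  CH3 → C:1 H:3
Element totals:
  C: 9
  H: 20
  O: 2

C9H20O2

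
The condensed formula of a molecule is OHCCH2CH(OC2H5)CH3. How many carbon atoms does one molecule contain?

Element totals:
  C: 6
  H: 12
  O: 2

6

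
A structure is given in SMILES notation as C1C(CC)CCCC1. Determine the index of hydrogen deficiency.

1

Atom tally by fragment:
  cyclohexane ring core → C:6 H:12
  (− 1 ring H displaced by substituents)
  + C2H5 → C:2 H:5
Element totals:
  C: 8
  H: 16
Molecular formula: C8H16.
DoU = (2C + 2 + N − H − X) / 2 = (2·8 + 2 + 0 − 16 − 0) / 2 = 1.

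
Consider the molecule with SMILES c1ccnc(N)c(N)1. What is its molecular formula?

C5H7N3

Atom tally by fragment:
  pyridine ring core → C:5 H:5 N:1
  (− 2 ring H displaced by substituents)
  + NH2 → N:1 H:2
  + NH2 → N:1 H:2
Element totals:
  C: 5
  H: 7
  N: 3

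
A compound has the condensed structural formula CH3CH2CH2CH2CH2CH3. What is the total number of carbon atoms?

Element totals:
  C: 6
  H: 14

6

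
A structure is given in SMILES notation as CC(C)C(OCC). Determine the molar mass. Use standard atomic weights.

Atom tally by fragment:
  CH3 → C:1 H:3
  CH(CH3) → C:2 H:4
  CH2OC2H5 → C:3 H:7 O:1
Element totals:
  C: 6
  H: 14
  O: 1
Molecular formula: C6H14O.
  M = 6(12.011) + 14(1.008) + 15.999
    = 72.066 + 14.112 + 15.999 = 102.177

102.18 g/mol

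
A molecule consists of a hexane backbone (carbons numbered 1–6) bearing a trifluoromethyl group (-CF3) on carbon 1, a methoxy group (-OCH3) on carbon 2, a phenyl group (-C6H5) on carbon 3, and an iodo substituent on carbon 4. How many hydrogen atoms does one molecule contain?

Atom tally by fragment:
  F3CCH2 → C:2 H:2 F:3
  CH(OCH3) → C:2 H:4 O:1
  CH(C6H5) → C:7 H:6
  CH(I) → C:1 H:1 I:1
  CH2 → C:1 H:2
  CH3 → C:1 H:3
Element totals:
  C: 14
  H: 18
  F: 3
  I: 1
  O: 1

18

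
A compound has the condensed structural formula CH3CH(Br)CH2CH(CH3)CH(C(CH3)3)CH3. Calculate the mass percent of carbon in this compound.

Atom tally by fragment:
  CH3 → C:1 H:3
  CH(Br) → C:1 H:1 Br:1
  CH2 → C:1 H:2
  CH(CH3) → C:2 H:4
  CH(C(CH3)3) → C:5 H:10
  CH3 → C:1 H:3
Element totals:
  C: 11
  H: 23
  Br: 1
Molecular formula: C11H23Br.
Molar mass = 235.209 g/mol.
Mass from C: 11 × 12.011 = 132.121 g/mol.
%C = 132.121 / 235.209 × 100 = 56.17%.

56.17%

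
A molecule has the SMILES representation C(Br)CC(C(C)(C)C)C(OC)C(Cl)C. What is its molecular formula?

C11H22BrClO

Atom tally by fragment:
  BrCH2 → C:1 H:2 Br:1
  CH2 → C:1 H:2
  CH(C(CH3)3) → C:5 H:10
  CH(OCH3) → C:2 H:4 O:1
  CH(Cl) → C:1 H:1 Cl:1
  CH3 → C:1 H:3
Element totals:
  C: 11
  H: 22
  Br: 1
  Cl: 1
  O: 1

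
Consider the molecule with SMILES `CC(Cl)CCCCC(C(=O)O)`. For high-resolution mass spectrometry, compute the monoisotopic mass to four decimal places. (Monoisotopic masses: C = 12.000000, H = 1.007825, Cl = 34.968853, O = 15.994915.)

178.0761

Atom tally by fragment:
  CH3 → C:1 H:3
  CH(Cl) → C:1 H:1 Cl:1
  CH2 → C:1 H:2
  CH2 → C:1 H:2
  CH2 → C:1 H:2
  CH2 → C:1 H:2
  CH2COOH → C:2 H:3 O:2
Element totals:
  C: 8
  H: 15
  Cl: 1
  O: 2
Molecular formula: C8H15ClO2.
  M = 8(12.0) + 15(1.007825) + 34.968853 + 2(15.994915)
    = 96.000000 + 15.117375 + 34.968853 + 31.989830 = 178.076058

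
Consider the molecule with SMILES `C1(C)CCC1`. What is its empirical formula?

Atom tally by fragment:
  cyclobutane ring core → C:4 H:8
  (− 1 ring H displaced by substituents)
  + CH3 → C:1 H:3
Element totals:
  C: 5
  H: 10
Molecular formula: C5H10.
gcd of subscripts = 5; dividing each by 5:
  C: 5/5 = 1
  H: 10/5 = 2

CH2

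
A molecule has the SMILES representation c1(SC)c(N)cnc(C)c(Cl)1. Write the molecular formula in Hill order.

Atom tally by fragment:
  pyridine ring core → C:5 H:5 N:1
  (− 4 ring H displaced by substituents)
  + SCH3 → C:1 H:3 S:1
  + NH2 → N:1 H:2
  + CH3 → C:1 H:3
  + Cl → Cl:1
Element totals:
  C: 7
  H: 9
  Cl: 1
  N: 2
  S: 1

C7H9ClN2S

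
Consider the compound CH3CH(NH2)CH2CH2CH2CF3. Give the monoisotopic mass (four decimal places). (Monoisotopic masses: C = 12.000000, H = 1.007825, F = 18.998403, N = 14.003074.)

155.0922

Element totals:
  C: 6
  H: 12
  F: 3
  N: 1
Molecular formula: C6H12F3N.
  M = 6(12.0) + 12(1.007825) + 3(18.998403) + 14.003074
    = 72.000000 + 12.093900 + 56.995209 + 14.003074 = 155.092183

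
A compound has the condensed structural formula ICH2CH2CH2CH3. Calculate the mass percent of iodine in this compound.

Atom tally by fragment:
  ICH2 → C:1 H:2 I:1
  CH2 → C:1 H:2
  CH2 → C:1 H:2
  CH3 → C:1 H:3
Element totals:
  C: 4
  H: 9
  I: 1
Molecular formula: C4H9I.
Molar mass = 184.020 g/mol.
Mass from I: 1 × 126.904 = 126.904 g/mol.
%I = 126.904 / 184.020 × 100 = 68.96%.

68.96%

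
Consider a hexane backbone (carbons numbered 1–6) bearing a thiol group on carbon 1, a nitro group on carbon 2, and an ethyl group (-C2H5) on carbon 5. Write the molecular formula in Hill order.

Atom tally by fragment:
  HSCH2 → C:1 H:3 S:1
  CH(NO2) → C:1 H:1 N:1 O:2
  CH2 → C:1 H:2
  CH2 → C:1 H:2
  CH(C2H5) → C:3 H:6
  CH3 → C:1 H:3
Element totals:
  C: 8
  H: 17
  N: 1
  O: 2
  S: 1

C8H17NO2S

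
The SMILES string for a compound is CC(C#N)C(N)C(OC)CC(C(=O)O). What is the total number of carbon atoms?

9

Atom tally by fragment:
  CH3 → C:1 H:3
  CH(CN) → C:2 H:1 N:1
  CH(NH2) → C:1 H:3 N:1
  CH(OCH3) → C:2 H:4 O:1
  CH2 → C:1 H:2
  CH2COOH → C:2 H:3 O:2
Element totals:
  C: 9
  H: 16
  N: 2
  O: 3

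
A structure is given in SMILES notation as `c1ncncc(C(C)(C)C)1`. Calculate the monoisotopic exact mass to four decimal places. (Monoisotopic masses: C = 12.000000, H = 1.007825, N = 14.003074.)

136.1000

Atom tally by fragment:
  pyrimidine ring core → C:4 H:4 N:2
  (− 1 ring H displaced by substituents)
  + C(CH3)3 → C:4 H:9
Element totals:
  C: 8
  H: 12
  N: 2
Molecular formula: C8H12N2.
  M = 8(12.0) + 12(1.007825) + 2(14.003074)
    = 96.000000 + 12.093900 + 28.006148 = 136.100048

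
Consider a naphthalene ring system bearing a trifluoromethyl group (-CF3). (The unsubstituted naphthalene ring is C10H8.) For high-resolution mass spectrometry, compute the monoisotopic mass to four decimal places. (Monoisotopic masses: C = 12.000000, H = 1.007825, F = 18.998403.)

Atom tally by fragment:
  naphthalene ring system core → C:10 H:8
  (− 1 ring H displaced by substituents)
  + CF3 → C:1 F:3
Element totals:
  C: 11
  H: 7
  F: 3
Molecular formula: C11H7F3.
  M = 11(12.0) + 7(1.007825) + 3(18.998403)
    = 132.000000 + 7.054775 + 56.995209 = 196.049984

196.0500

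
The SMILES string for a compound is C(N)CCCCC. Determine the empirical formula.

C6H15N

Atom tally by fragment:
  H2NCH2 → C:1 H:4 N:1
  CH2 → C:1 H:2
  CH2 → C:1 H:2
  CH2 → C:1 H:2
  CH2 → C:1 H:2
  CH3 → C:1 H:3
Element totals:
  C: 6
  H: 15
  N: 1
Molecular formula: C6H15N.
gcd of subscripts (6, 15, 1) = 1, so the empirical formula equals the molecular formula.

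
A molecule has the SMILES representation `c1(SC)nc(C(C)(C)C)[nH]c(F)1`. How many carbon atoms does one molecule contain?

Atom tally by fragment:
  imidazole ring core → C:3 H:4 N:2
  (− 3 ring H displaced by substituents)
  + SCH3 → C:1 H:3 S:1
  + C(CH3)3 → C:4 H:9
  + F → F:1
Element totals:
  C: 8
  H: 13
  F: 1
  N: 2
  S: 1

8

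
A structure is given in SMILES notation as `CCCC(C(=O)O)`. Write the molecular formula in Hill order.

Atom tally by fragment:
  CH3 → C:1 H:3
  CH2 → C:1 H:2
  CH2 → C:1 H:2
  CH2COOH → C:2 H:3 O:2
Element totals:
  C: 5
  H: 10
  O: 2

C5H10O2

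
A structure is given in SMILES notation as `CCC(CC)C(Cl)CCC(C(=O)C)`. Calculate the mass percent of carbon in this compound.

Atom tally by fragment:
  CH3 → C:1 H:3
  CH2 → C:1 H:2
  CH(C2H5) → C:3 H:6
  CH(Cl) → C:1 H:1 Cl:1
  CH2 → C:1 H:2
  CH2 → C:1 H:2
  CH2COCH3 → C:3 H:5 O:1
Element totals:
  C: 11
  H: 21
  Cl: 1
  O: 1
Molecular formula: C11H21ClO.
Molar mass = 204.738 g/mol.
Mass from C: 11 × 12.011 = 132.121 g/mol.
%C = 132.121 / 204.738 × 100 = 64.53%.

64.53%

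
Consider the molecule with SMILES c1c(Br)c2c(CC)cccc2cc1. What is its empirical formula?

C12H11Br

Atom tally by fragment:
  naphthalene ring system core → C:10 H:8
  (− 2 ring H displaced by substituents)
  + Br → Br:1
  + C2H5 → C:2 H:5
Element totals:
  C: 12
  H: 11
  Br: 1
Molecular formula: C12H11Br.
gcd of subscripts (1, 12, 11) = 1, so the empirical formula equals the molecular formula.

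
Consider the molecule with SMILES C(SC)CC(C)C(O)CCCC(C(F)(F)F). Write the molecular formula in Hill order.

C11H21F3OS

Atom tally by fragment:
  CH3SCH2 → C:2 H:5 S:1
  CH2 → C:1 H:2
  CH(CH3) → C:2 H:4
  CH(OH) → C:1 H:2 O:1
  CH2 → C:1 H:2
  CH2 → C:1 H:2
  CH2 → C:1 H:2
  CH2CF3 → C:2 H:2 F:3
Element totals:
  C: 11
  H: 21
  F: 3
  O: 1
  S: 1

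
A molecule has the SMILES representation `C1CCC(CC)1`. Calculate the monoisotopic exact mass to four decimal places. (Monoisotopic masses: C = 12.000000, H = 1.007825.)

84.0939

Atom tally by fragment:
  cyclobutane ring core → C:4 H:8
  (− 1 ring H displaced by substituents)
  + C2H5 → C:2 H:5
Element totals:
  C: 6
  H: 12
Molecular formula: C6H12.
  M = 6(12.0) + 12(1.007825)
    = 72.000000 + 12.093900 = 84.093900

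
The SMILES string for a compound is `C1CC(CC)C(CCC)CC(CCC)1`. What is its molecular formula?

C14H28

Atom tally by fragment:
  cyclohexane ring core → C:6 H:12
  (− 3 ring H displaced by substituents)
  + C2H5 → C:2 H:5
  + CH2CH2CH3 → C:3 H:7
  + CH2CH2CH3 → C:3 H:7
Element totals:
  C: 14
  H: 28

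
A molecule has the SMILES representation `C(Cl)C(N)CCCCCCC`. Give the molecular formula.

Atom tally by fragment:
  ClCH2 → C:1 H:2 Cl:1
  CH(NH2) → C:1 H:3 N:1
  CH2 → C:1 H:2
  CH2 → C:1 H:2
  CH2 → C:1 H:2
  CH2 → C:1 H:2
  CH2 → C:1 H:2
  CH2 → C:1 H:2
  CH3 → C:1 H:3
Element totals:
  C: 9
  H: 20
  Cl: 1
  N: 1

C9H20ClN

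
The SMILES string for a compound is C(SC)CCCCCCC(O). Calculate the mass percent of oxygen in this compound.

Atom tally by fragment:
  CH3SCH2 → C:2 H:5 S:1
  CH2 → C:1 H:2
  CH2 → C:1 H:2
  CH2 → C:1 H:2
  CH2 → C:1 H:2
  CH2 → C:1 H:2
  CH2 → C:1 H:2
  CH2OH → C:1 H:3 O:1
Element totals:
  C: 9
  H: 20
  O: 1
  S: 1
Molecular formula: C9H20OS.
Molar mass = 176.318 g/mol.
Mass from O: 1 × 15.999 = 15.999 g/mol.
%O = 15.999 / 176.318 × 100 = 9.07%.

9.07%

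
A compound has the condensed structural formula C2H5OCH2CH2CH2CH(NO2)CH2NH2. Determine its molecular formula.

C7H16N2O3

Atom tally by fragment:
  C2H5OCH2 → C:3 H:7 O:1
  CH2 → C:1 H:2
  CH2 → C:1 H:2
  CH(NO2) → C:1 H:1 N:1 O:2
  CH2NH2 → C:1 H:4 N:1
Element totals:
  C: 7
  H: 16
  N: 2
  O: 3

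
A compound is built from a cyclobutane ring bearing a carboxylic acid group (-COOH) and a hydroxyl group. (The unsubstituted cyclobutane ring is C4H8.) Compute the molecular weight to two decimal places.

116.12 g/mol

Atom tally by fragment:
  cyclobutane ring core → C:4 H:8
  (− 2 ring H displaced by substituents)
  + COOH → C:1 H:1 O:2
  + OH → O:1 H:1
Element totals:
  C: 5
  H: 8
  O: 3
Molecular formula: C5H8O3.
  M = 5(12.011) + 8(1.008) + 3(15.999)
    = 60.055 + 8.064 + 47.997 = 116.116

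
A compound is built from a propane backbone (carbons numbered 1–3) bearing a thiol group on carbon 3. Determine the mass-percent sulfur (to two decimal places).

42.10%

Atom tally by fragment:
  CH3 → C:1 H:3
  CH2 → C:1 H:2
  CH2SH → C:1 H:3 S:1
Element totals:
  C: 3
  H: 8
  S: 1
Molecular formula: C3H8S.
Molar mass = 76.157 g/mol.
Mass from S: 1 × 32.06 = 32.060 g/mol.
%S = 32.060 / 76.157 × 100 = 42.10%.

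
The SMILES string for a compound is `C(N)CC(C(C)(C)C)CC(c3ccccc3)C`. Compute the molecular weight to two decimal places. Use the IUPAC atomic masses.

Atom tally by fragment:
  H2NCH2 → C:1 H:4 N:1
  CH2 → C:1 H:2
  CH(C(CH3)3) → C:5 H:10
  CH2 → C:1 H:2
  CH(C6H5) → C:7 H:6
  CH3 → C:1 H:3
Element totals:
  C: 16
  H: 27
  N: 1
Molecular formula: C16H27N.
  M = 16(12.011) + 27(1.008) + 14.007
    = 192.176 + 27.216 + 14.007 = 233.399

233.40 g/mol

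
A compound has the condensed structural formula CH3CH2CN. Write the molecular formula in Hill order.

Element totals:
  C: 3
  H: 5
  N: 1

C3H5N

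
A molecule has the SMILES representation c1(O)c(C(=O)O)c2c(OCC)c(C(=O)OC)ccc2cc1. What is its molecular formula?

Atom tally by fragment:
  naphthalene ring system core → C:10 H:8
  (− 4 ring H displaced by substituents)
  + OH → O:1 H:1
  + COOH → C:1 H:1 O:2
  + OC2H5 → C:2 H:5 O:1
  + COOCH3 → C:2 H:3 O:2
Element totals:
  C: 15
  H: 14
  O: 6

C15H14O6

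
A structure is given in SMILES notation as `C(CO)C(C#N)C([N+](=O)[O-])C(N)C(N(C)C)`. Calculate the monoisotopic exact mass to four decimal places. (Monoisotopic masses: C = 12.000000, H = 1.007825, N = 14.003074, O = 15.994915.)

230.1379

Atom tally by fragment:
  HOCH2CH2 → C:2 H:5 O:1
  CH(CN) → C:2 H:1 N:1
  CH(NO2) → C:1 H:1 N:1 O:2
  CH(NH2) → C:1 H:3 N:1
  CH2N(CH3)2 → C:3 H:8 N:1
Element totals:
  C: 9
  H: 18
  N: 4
  O: 3
Molecular formula: C9H18N4O3.
  M = 9(12.0) + 18(1.007825) + 4(14.003074) + 3(15.994915)
    = 108.000000 + 18.140850 + 56.012296 + 47.984745 = 230.137891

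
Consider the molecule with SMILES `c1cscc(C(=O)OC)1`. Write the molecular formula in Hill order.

Atom tally by fragment:
  thiophene ring core → C:4 H:4 S:1
  (− 1 ring H displaced by substituents)
  + COOCH3 → C:2 H:3 O:2
Element totals:
  C: 6
  H: 6
  O: 2
  S: 1

C6H6O2S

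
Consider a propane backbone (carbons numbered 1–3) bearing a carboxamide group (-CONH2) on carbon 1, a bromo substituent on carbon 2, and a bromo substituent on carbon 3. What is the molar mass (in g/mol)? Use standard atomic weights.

244.91 g/mol

Atom tally by fragment:
  H2NOCCH2 → C:2 H:4 O:1 N:1
  CH(Br) → C:1 H:1 Br:1
  CH2Br → C:1 H:2 Br:1
Element totals:
  C: 4
  H: 7
  Br: 2
  N: 1
  O: 1
Molecular formula: C4H7Br2NO.
  M = 4(12.011) + 7(1.008) + 2(79.904) + 14.007 + 15.999
    = 48.044 + 7.056 + 159.808 + 14.007 + 15.999 = 244.914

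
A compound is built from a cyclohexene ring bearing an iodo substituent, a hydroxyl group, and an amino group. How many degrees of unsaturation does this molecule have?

2

Atom tally by fragment:
  cyclohexene ring core → C:6 H:10
  (− 3 ring H displaced by substituents)
  + I → I:1
  + OH → O:1 H:1
  + NH2 → N:1 H:2
Element totals:
  C: 6
  H: 10
  I: 1
  N: 1
  O: 1
Molecular formula: C6H10INO.
DoU = (2C + 2 + N − H − X) / 2 = (2·6 + 2 + 1 − 10 − 1) / 2 = 2.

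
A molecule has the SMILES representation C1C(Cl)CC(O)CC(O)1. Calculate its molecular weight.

150.60 g/mol

Atom tally by fragment:
  cyclohexane ring core → C:6 H:12
  (− 3 ring H displaced by substituents)
  + Cl → Cl:1
  + OH → O:1 H:1
  + OH → O:1 H:1
Element totals:
  C: 6
  H: 11
  Cl: 1
  O: 2
Molecular formula: C6H11ClO2.
  M = 6(12.011) + 11(1.008) + 35.45 + 2(15.999)
    = 72.066 + 11.088 + 35.450 + 31.998 = 150.602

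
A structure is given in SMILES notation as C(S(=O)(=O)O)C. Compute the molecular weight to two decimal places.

110.13 g/mol

Atom tally by fragment:
  HO3SCH2 → C:1 H:3 S:1 O:3
  CH3 → C:1 H:3
Element totals:
  C: 2
  H: 6
  O: 3
  S: 1
Molecular formula: C2H6O3S.
  M = 2(12.011) + 6(1.008) + 3(15.999) + 32.06
    = 24.022 + 6.048 + 47.997 + 32.060 = 110.127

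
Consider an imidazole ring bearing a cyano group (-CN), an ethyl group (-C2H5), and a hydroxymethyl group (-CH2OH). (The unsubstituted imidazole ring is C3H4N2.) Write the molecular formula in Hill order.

Atom tally by fragment:
  imidazole ring core → C:3 H:4 N:2
  (− 3 ring H displaced by substituents)
  + CN → C:1 N:1
  + C2H5 → C:2 H:5
  + CH2OH → C:1 H:3 O:1
Element totals:
  C: 7
  H: 9
  N: 3
  O: 1

C7H9N3O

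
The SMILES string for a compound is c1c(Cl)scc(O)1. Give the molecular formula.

C4H3ClOS

Atom tally by fragment:
  thiophene ring core → C:4 H:4 S:1
  (− 2 ring H displaced by substituents)
  + Cl → Cl:1
  + OH → O:1 H:1
Element totals:
  C: 4
  H: 3
  Cl: 1
  O: 1
  S: 1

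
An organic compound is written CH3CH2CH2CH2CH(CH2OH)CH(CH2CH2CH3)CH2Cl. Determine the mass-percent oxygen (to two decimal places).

7.74%

Element totals:
  C: 11
  H: 23
  Cl: 1
  O: 1
Molecular formula: C11H23ClO.
Molar mass = 206.754 g/mol.
Mass from O: 1 × 15.999 = 15.999 g/mol.
%O = 15.999 / 206.754 × 100 = 7.74%.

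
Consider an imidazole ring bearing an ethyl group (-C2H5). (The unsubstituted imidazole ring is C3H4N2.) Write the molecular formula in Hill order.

C5H8N2

Atom tally by fragment:
  imidazole ring core → C:3 H:4 N:2
  (− 1 ring H displaced by substituents)
  + C2H5 → C:2 H:5
Element totals:
  C: 5
  H: 8
  N: 2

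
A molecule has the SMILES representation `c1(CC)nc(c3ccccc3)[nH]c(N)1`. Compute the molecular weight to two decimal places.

Atom tally by fragment:
  imidazole ring core → C:3 H:4 N:2
  (− 3 ring H displaced by substituents)
  + C2H5 → C:2 H:5
  + C6H5 → C:6 H:5
  + NH2 → N:1 H:2
Element totals:
  C: 11
  H: 13
  N: 3
Molecular formula: C11H13N3.
  M = 11(12.011) + 13(1.008) + 3(14.007)
    = 132.121 + 13.104 + 42.021 = 187.246

187.25 g/mol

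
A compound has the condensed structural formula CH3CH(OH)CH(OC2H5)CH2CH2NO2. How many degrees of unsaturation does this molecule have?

Atom tally by fragment:
  CH3 → C:1 H:3
  CH(OH) → C:1 H:2 O:1
  CH(OC2H5) → C:3 H:6 O:1
  CH2 → C:1 H:2
  CH2NO2 → C:1 H:2 N:1 O:2
Element totals:
  C: 7
  H: 15
  N: 1
  O: 4
Molecular formula: C7H15NO4.
DoU = (2C + 2 + N − H − X) / 2 = (2·7 + 2 + 1 − 15 − 0) / 2 = 1.

1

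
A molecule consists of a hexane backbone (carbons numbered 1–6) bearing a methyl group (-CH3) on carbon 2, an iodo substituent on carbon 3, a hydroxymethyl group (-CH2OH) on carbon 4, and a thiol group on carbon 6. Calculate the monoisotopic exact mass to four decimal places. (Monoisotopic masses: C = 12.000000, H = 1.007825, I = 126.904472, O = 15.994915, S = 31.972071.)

288.0045

Atom tally by fragment:
  CH3 → C:1 H:3
  CH(CH3) → C:2 H:4
  CH(I) → C:1 H:1 I:1
  CH(CH2OH) → C:2 H:4 O:1
  CH2 → C:1 H:2
  CH2SH → C:1 H:3 S:1
Element totals:
  C: 8
  H: 17
  I: 1
  O: 1
  S: 1
Molecular formula: C8H17IOS.
  M = 8(12.0) + 17(1.007825) + 126.904472 + 15.994915 + 31.972071
    = 96.000000 + 17.133025 + 126.904472 + 15.994915 + 31.972071 = 288.004483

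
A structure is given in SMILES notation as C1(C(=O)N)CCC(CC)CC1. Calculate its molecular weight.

Atom tally by fragment:
  cyclohexane ring core → C:6 H:12
  (− 2 ring H displaced by substituents)
  + CONH2 → C:1 H:2 O:1 N:1
  + C2H5 → C:2 H:5
Element totals:
  C: 9
  H: 17
  N: 1
  O: 1
Molecular formula: C9H17NO.
  M = 9(12.011) + 17(1.008) + 14.007 + 15.999
    = 108.099 + 17.136 + 14.007 + 15.999 = 155.241

155.24 g/mol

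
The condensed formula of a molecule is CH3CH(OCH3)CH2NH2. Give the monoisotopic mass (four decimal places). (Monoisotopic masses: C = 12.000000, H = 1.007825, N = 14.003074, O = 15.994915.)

Element totals:
  C: 4
  H: 11
  N: 1
  O: 1
Molecular formula: C4H11NO.
  M = 4(12.0) + 11(1.007825) + 14.003074 + 15.994915
    = 48.000000 + 11.086075 + 14.003074 + 15.994915 = 89.084064

89.0841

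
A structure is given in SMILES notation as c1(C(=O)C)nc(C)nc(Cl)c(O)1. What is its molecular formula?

Atom tally by fragment:
  pyrimidine ring core → C:4 H:4 N:2
  (− 4 ring H displaced by substituents)
  + COCH3 → C:2 H:3 O:1
  + CH3 → C:1 H:3
  + Cl → Cl:1
  + OH → O:1 H:1
Element totals:
  C: 7
  H: 7
  Cl: 1
  N: 2
  O: 2

C7H7ClN2O2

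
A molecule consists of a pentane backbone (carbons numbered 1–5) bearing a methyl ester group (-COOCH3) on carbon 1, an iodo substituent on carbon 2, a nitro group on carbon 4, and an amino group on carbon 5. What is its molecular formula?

Atom tally by fragment:
  CH3OOCCH2 → C:3 H:5 O:2
  CH(I) → C:1 H:1 I:1
  CH2 → C:1 H:2
  CH(NO2) → C:1 H:1 N:1 O:2
  CH2NH2 → C:1 H:4 N:1
Element totals:
  C: 7
  H: 13
  I: 1
  N: 2
  O: 4

C7H13IN2O4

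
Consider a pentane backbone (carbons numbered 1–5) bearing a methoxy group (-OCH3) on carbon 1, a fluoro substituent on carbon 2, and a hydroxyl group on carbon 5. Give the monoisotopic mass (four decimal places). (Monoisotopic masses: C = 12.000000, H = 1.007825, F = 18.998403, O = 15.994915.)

Atom tally by fragment:
  CH3OCH2 → C:2 H:5 O:1
  CH(F) → C:1 H:1 F:1
  CH2 → C:1 H:2
  CH2 → C:1 H:2
  CH2OH → C:1 H:3 O:1
Element totals:
  C: 6
  H: 13
  F: 1
  O: 2
Molecular formula: C6H13FO2.
  M = 6(12.0) + 13(1.007825) + 18.998403 + 2(15.994915)
    = 72.000000 + 13.101725 + 18.998403 + 31.989830 = 136.089958

136.0900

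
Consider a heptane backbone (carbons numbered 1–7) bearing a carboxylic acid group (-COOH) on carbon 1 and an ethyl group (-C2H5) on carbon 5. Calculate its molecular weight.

Atom tally by fragment:
  HOOCCH2 → C:2 H:3 O:2
  CH2 → C:1 H:2
  CH2 → C:1 H:2
  CH2 → C:1 H:2
  CH(C2H5) → C:3 H:6
  CH2 → C:1 H:2
  CH3 → C:1 H:3
Element totals:
  C: 10
  H: 20
  O: 2
Molecular formula: C10H20O2.
  M = 10(12.011) + 20(1.008) + 2(15.999)
    = 120.110 + 20.160 + 31.998 = 172.268

172.27 g/mol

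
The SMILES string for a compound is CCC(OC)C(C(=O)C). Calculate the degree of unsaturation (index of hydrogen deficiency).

1

Atom tally by fragment:
  CH3 → C:1 H:3
  CH2 → C:1 H:2
  CH(OCH3) → C:2 H:4 O:1
  CH2COCH3 → C:3 H:5 O:1
Element totals:
  C: 7
  H: 14
  O: 2
Molecular formula: C7H14O2.
DoU = (2C + 2 + N − H − X) / 2 = (2·7 + 2 + 0 − 14 − 0) / 2 = 1.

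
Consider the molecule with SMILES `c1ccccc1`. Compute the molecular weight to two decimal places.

Atom tally by fragment:
  benzene ring core → C:6 H:6
Element totals:
  C: 6
  H: 6
Molecular formula: C6H6.
  M = 6(12.011) + 6(1.008)
    = 72.066 + 6.048 = 78.114

78.11 g/mol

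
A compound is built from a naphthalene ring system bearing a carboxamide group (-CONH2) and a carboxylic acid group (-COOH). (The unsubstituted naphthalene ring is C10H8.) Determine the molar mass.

215.21 g/mol

Atom tally by fragment:
  naphthalene ring system core → C:10 H:8
  (− 2 ring H displaced by substituents)
  + CONH2 → C:1 H:2 O:1 N:1
  + COOH → C:1 H:1 O:2
Element totals:
  C: 12
  H: 9
  N: 1
  O: 3
Molecular formula: C12H9NO3.
  M = 12(12.011) + 9(1.008) + 14.007 + 3(15.999)
    = 144.132 + 9.072 + 14.007 + 47.997 = 215.208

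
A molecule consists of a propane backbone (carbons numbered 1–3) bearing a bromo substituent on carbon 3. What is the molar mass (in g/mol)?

Atom tally by fragment:
  CH3 → C:1 H:3
  CH2 → C:1 H:2
  CH2Br → C:1 H:2 Br:1
Element totals:
  C: 3
  H: 7
  Br: 1
Molecular formula: C3H7Br.
  M = 3(12.011) + 7(1.008) + 79.904
    = 36.033 + 7.056 + 79.904 = 122.993

122.99 g/mol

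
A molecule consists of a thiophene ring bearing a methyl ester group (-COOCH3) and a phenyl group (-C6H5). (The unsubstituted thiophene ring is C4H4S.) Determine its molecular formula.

Atom tally by fragment:
  thiophene ring core → C:4 H:4 S:1
  (− 2 ring H displaced by substituents)
  + COOCH3 → C:2 H:3 O:2
  + C6H5 → C:6 H:5
Element totals:
  C: 12
  H: 10
  O: 2
  S: 1

C12H10O2S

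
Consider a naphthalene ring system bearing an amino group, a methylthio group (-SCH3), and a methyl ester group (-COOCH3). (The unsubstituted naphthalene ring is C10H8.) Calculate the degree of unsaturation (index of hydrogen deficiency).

8

Atom tally by fragment:
  naphthalene ring system core → C:10 H:8
  (− 3 ring H displaced by substituents)
  + NH2 → N:1 H:2
  + SCH3 → C:1 H:3 S:1
  + COOCH3 → C:2 H:3 O:2
Element totals:
  C: 13
  H: 13
  N: 1
  O: 2
  S: 1
Molecular formula: C13H13NO2S.
DoU = (2C + 2 + N − H − X) / 2 = (2·13 + 2 + 1 − 13 − 0) / 2 = 8.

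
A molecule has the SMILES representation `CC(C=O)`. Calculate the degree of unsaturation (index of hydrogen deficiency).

1

Atom tally by fragment:
  CH3 → C:1 H:3
  CH2CHO → C:2 H:3 O:1
Element totals:
  C: 3
  H: 6
  O: 1
Molecular formula: C3H6O.
DoU = (2C + 2 + N − H − X) / 2 = (2·3 + 2 + 0 − 6 − 0) / 2 = 1.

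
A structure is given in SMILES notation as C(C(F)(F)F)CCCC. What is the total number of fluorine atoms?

3

Atom tally by fragment:
  F3CCH2 → C:2 H:2 F:3
  CH2 → C:1 H:2
  CH2 → C:1 H:2
  CH2 → C:1 H:2
  CH3 → C:1 H:3
Element totals:
  C: 6
  H: 11
  F: 3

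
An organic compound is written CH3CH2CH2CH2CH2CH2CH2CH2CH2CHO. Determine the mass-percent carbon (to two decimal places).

76.86%

Atom tally by fragment:
  CH3 → C:1 H:3
  CH2 → C:1 H:2
  CH2 → C:1 H:2
  CH2 → C:1 H:2
  CH2 → C:1 H:2
  CH2 → C:1 H:2
  CH2 → C:1 H:2
  CH2 → C:1 H:2
  CH2CHO → C:2 H:3 O:1
Element totals:
  C: 10
  H: 20
  O: 1
Molecular formula: C10H20O.
Molar mass = 156.269 g/mol.
Mass from C: 10 × 12.011 = 120.110 g/mol.
%C = 120.110 / 156.269 × 100 = 76.86%.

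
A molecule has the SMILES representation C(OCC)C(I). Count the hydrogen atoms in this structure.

9

Atom tally by fragment:
  C2H5OCH2 → C:3 H:7 O:1
  CH2I → C:1 H:2 I:1
Element totals:
  C: 4
  H: 9
  I: 1
  O: 1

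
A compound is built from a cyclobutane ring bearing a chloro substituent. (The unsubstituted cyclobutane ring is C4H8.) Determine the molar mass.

90.55 g/mol

Atom tally by fragment:
  cyclobutane ring core → C:4 H:8
  (− 1 ring H displaced by substituents)
  + Cl → Cl:1
Element totals:
  C: 4
  H: 7
  Cl: 1
Molecular formula: C4H7Cl.
  M = 4(12.011) + 7(1.008) + 35.45
    = 48.044 + 7.056 + 35.450 = 90.550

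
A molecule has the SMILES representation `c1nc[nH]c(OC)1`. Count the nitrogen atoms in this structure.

Atom tally by fragment:
  imidazole ring core → C:3 H:4 N:2
  (− 1 ring H displaced by substituents)
  + OCH3 → C:1 H:3 O:1
Element totals:
  C: 4
  H: 6
  N: 2
  O: 1

2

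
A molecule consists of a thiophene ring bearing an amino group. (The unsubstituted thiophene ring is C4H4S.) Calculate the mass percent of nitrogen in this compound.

Atom tally by fragment:
  thiophene ring core → C:4 H:4 S:1
  (− 1 ring H displaced by substituents)
  + NH2 → N:1 H:2
Element totals:
  C: 4
  H: 5
  N: 1
  S: 1
Molecular formula: C4H5NS.
Molar mass = 99.151 g/mol.
Mass from N: 1 × 14.007 = 14.007 g/mol.
%N = 14.007 / 99.151 × 100 = 14.13%.

14.13%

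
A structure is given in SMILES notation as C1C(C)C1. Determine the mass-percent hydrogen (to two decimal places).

14.37%

Atom tally by fragment:
  cyclopropane ring core → C:3 H:6
  (− 1 ring H displaced by substituents)
  + CH3 → C:1 H:3
Element totals:
  C: 4
  H: 8
Molecular formula: C4H8.
Molar mass = 56.108 g/mol.
Mass from H: 8 × 1.008 = 8.064 g/mol.
%H = 8.064 / 56.108 × 100 = 14.37%.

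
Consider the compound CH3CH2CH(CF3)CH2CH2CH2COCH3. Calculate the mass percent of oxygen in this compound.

Atom tally by fragment:
  CH3 → C:1 H:3
  CH2 → C:1 H:2
  CH(CF3) → C:2 H:1 F:3
  CH2 → C:1 H:2
  CH2 → C:1 H:2
  CH2COCH3 → C:3 H:5 O:1
Element totals:
  C: 9
  H: 15
  F: 3
  O: 1
Molecular formula: C9H15F3O.
Molar mass = 196.212 g/mol.
Mass from O: 1 × 15.999 = 15.999 g/mol.
%O = 15.999 / 196.212 × 100 = 8.15%.

8.15%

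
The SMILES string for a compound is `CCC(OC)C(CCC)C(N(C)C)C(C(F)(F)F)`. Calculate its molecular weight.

Atom tally by fragment:
  CH3 → C:1 H:3
  CH2 → C:1 H:2
  CH(OCH3) → C:2 H:4 O:1
  CH(CH2CH2CH3) → C:4 H:8
  CH(N(CH3)2) → C:3 H:7 N:1
  CH2CF3 → C:2 H:2 F:3
Element totals:
  C: 13
  H: 26
  F: 3
  N: 1
  O: 1
Molecular formula: C13H26F3NO.
  M = 13(12.011) + 26(1.008) + 3(18.998) + 14.007 + 15.999
    = 156.143 + 26.208 + 56.994 + 14.007 + 15.999 = 269.351

269.35 g/mol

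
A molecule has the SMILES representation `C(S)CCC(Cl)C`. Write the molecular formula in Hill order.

Atom tally by fragment:
  HSCH2 → C:1 H:3 S:1
  CH2 → C:1 H:2
  CH2 → C:1 H:2
  CH(Cl) → C:1 H:1 Cl:1
  CH3 → C:1 H:3
Element totals:
  C: 5
  H: 11
  Cl: 1
  S: 1

C5H11ClS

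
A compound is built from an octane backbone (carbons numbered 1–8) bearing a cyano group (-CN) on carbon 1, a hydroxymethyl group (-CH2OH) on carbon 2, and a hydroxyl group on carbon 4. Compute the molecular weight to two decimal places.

185.27 g/mol

Atom tally by fragment:
  NCCH2 → C:2 H:2 N:1
  CH(CH2OH) → C:2 H:4 O:1
  CH2 → C:1 H:2
  CH(OH) → C:1 H:2 O:1
  CH2 → C:1 H:2
  CH2 → C:1 H:2
  CH2 → C:1 H:2
  CH3 → C:1 H:3
Element totals:
  C: 10
  H: 19
  N: 1
  O: 2
Molecular formula: C10H19NO2.
  M = 10(12.011) + 19(1.008) + 14.007 + 2(15.999)
    = 120.110 + 19.152 + 14.007 + 31.998 = 185.267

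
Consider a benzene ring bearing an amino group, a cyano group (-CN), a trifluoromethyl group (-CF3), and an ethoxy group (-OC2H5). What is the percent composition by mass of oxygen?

Atom tally by fragment:
  benzene ring core → C:6 H:6
  (− 4 ring H displaced by substituents)
  + NH2 → N:1 H:2
  + CN → C:1 N:1
  + CF3 → C:1 F:3
  + OC2H5 → C:2 H:5 O:1
Element totals:
  C: 10
  H: 9
  F: 3
  N: 2
  O: 1
Molecular formula: C10H9F3N2O.
Molar mass = 230.189 g/mol.
Mass from O: 1 × 15.999 = 15.999 g/mol.
%O = 15.999 / 230.189 × 100 = 6.95%.

6.95%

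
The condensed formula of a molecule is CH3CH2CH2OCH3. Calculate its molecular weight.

Atom tally by fragment:
  CH3 → C:1 H:3
  CH2 → C:1 H:2
  CH2OCH3 → C:2 H:5 O:1
Element totals:
  C: 4
  H: 10
  O: 1
Molecular formula: C4H10O.
  M = 4(12.011) + 10(1.008) + 15.999
    = 48.044 + 10.080 + 15.999 = 74.123

74.12 g/mol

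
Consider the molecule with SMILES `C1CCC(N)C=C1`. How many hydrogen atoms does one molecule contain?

Atom tally by fragment:
  cyclohexene ring core → C:6 H:10
  (− 1 ring H displaced by substituents)
  + NH2 → N:1 H:2
Element totals:
  C: 6
  H: 11
  N: 1

11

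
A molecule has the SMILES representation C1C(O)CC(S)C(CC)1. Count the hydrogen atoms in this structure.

Atom tally by fragment:
  cyclopentane ring core → C:5 H:10
  (− 3 ring H displaced by substituents)
  + OH → O:1 H:1
  + SH → S:1 H:1
  + C2H5 → C:2 H:5
Element totals:
  C: 7
  H: 14
  O: 1
  S: 1

14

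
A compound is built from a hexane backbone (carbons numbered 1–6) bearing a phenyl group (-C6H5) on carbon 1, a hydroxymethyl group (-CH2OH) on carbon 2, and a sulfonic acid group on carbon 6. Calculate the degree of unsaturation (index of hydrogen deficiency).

Atom tally by fragment:
  C6H5CH2 → C:7 H:7
  CH(CH2OH) → C:2 H:4 O:1
  CH2 → C:1 H:2
  CH2 → C:1 H:2
  CH2 → C:1 H:2
  CH2SO3H → C:1 H:3 S:1 O:3
Element totals:
  C: 13
  H: 20
  O: 4
  S: 1
Molecular formula: C13H20O4S.
DoU = (2C + 2 + N − H − X) / 2 = (2·13 + 2 + 0 − 20 − 0) / 2 = 4.

4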